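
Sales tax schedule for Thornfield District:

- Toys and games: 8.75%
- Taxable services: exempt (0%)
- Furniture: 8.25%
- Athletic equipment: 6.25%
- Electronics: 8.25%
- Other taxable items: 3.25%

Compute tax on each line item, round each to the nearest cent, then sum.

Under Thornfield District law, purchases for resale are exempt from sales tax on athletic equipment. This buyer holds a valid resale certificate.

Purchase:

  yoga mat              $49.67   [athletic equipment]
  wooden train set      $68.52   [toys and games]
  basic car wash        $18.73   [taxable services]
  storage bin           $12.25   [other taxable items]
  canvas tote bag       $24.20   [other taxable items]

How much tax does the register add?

$7.19

Yoga mat $49.67: athletic equipment, buyer-exempt → 0% → $0.00
Wooden train set $68.52: toys and games → 8.75% → $6.00
Basic car wash $18.73: taxable services → 0% → $0.00
Storage bin $12.25: other taxable items → 3.25% → $0.40
Canvas tote bag $24.20: other taxable items → 3.25% → $0.79
Total tax = $6.00 + $0.40 + $0.79 = $7.19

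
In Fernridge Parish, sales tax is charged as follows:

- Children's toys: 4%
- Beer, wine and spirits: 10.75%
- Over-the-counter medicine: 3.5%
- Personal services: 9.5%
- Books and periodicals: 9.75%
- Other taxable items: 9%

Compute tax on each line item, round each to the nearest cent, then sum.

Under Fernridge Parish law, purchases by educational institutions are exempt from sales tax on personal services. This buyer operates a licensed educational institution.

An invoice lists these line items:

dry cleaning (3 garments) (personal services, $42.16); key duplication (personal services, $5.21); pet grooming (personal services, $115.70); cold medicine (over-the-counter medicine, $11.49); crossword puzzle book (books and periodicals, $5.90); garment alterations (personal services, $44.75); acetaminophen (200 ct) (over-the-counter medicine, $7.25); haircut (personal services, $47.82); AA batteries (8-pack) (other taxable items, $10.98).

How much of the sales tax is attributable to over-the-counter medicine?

Cold medicine $11.49: over-the-counter medicine → 3.5% → $0.40
Acetaminophen (200 ct) $7.25: over-the-counter medicine → 3.5% → $0.25
Tax on over-the-counter medicine = $0.40 + $0.25 = $0.65

$0.65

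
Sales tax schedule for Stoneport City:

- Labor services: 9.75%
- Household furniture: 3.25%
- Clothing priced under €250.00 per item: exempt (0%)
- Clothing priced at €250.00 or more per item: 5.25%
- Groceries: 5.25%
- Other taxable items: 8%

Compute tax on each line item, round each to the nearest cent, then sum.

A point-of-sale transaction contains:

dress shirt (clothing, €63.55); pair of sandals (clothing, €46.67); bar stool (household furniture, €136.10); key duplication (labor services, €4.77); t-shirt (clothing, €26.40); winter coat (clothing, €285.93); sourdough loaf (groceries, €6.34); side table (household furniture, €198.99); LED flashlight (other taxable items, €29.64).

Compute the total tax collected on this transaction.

€29.07

Dress shirt €63.55: clothing, under €250.00 → 0% → €0.00
Pair of sandals €46.67: clothing, under €250.00 → 0% → €0.00
Bar stool €136.10: household furniture → 3.25% → €4.42
Key duplication €4.77: labor services → 9.75% → €0.47
T-shirt €26.40: clothing, under €250.00 → 0% → €0.00
Winter coat €285.93: clothing, €250.00 or more → 5.25% → €15.01
Sourdough loaf €6.34: groceries → 5.25% → €0.33
Side table €198.99: household furniture → 3.25% → €6.47
LED flashlight €29.64: other taxable items → 8% → €2.37
Total tax = €4.42 + €0.47 + €15.01 + €0.33 + €6.47 + €2.37 = €29.07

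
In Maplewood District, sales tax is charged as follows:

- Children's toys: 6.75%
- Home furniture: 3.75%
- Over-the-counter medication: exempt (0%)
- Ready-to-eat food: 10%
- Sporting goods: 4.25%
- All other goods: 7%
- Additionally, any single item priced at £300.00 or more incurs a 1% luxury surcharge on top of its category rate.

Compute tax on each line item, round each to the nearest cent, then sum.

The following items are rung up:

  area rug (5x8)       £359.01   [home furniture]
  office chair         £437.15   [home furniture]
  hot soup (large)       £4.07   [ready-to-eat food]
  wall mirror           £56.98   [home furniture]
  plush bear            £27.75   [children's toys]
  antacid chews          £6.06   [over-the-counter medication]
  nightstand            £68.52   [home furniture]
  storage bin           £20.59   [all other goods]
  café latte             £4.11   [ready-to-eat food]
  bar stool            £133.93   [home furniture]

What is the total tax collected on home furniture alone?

Area rug (5x8) £359.01: home furniture → 3.75% + 1% surcharge = 4.75% → £17.05
Office chair £437.15: home furniture → 3.75% + 1% surcharge = 4.75% → £20.76
Wall mirror £56.98: home furniture → 3.75% → £2.14
Nightstand £68.52: home furniture → 3.75% → £2.57
Bar stool £133.93: home furniture → 3.75% → £5.02
Tax on home furniture = £17.05 + £20.76 + £2.14 + £2.57 + £5.02 = £47.54

£47.54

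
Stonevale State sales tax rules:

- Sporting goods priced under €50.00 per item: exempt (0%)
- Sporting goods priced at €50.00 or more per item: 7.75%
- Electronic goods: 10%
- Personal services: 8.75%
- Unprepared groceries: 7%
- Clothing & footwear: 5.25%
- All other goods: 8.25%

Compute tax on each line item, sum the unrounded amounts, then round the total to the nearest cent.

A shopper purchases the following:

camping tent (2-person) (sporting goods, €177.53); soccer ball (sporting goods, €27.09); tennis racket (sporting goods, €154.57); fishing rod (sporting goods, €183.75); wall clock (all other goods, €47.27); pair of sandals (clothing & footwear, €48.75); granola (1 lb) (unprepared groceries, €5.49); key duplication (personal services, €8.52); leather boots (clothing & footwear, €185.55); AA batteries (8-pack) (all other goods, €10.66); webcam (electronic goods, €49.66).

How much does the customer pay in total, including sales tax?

€961.99

Camping tent (2-person) €177.53: sporting goods, €50.00 or more → 7.75% → €13.758575
Soccer ball €27.09: sporting goods, under €50.00 → 0% → €0.00
Tennis racket €154.57: sporting goods, €50.00 or more → 7.75% → €11.979175
Fishing rod €183.75: sporting goods, €50.00 or more → 7.75% → €14.240625
Wall clock €47.27: all other goods → 8.25% → €3.899775
Pair of sandals €48.75: clothing & footwear → 5.25% → €2.559375
Granola (1 lb) €5.49: unprepared groceries → 7% → €0.3843
Key duplication €8.52: personal services → 8.75% → €0.7455
Leather boots €185.55: clothing & footwear → 5.25% → €9.741375
AA batteries (8-pack) €10.66: all other goods → 8.25% → €0.87945
Webcam €49.66: electronic goods → 10% → €4.966
Subtotal = €898.84; unrounded tax = €63.15415 → €63.15; total due = €961.99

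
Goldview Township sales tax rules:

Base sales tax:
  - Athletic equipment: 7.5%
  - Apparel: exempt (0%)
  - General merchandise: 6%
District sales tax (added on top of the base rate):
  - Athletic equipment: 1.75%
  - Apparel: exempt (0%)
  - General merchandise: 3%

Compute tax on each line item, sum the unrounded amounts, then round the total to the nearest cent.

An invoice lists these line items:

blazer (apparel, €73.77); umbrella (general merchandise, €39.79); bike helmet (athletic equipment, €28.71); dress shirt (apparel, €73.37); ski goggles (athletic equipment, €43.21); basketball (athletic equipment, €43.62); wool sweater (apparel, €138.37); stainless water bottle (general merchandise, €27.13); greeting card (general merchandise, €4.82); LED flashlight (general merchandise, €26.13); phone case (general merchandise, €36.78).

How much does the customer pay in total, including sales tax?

€558.51

Blazer €73.77: apparel → 0% + 0% district = 0% → €0.00
Umbrella €39.79: general merchandise → 6% + 3% district = 9% → €3.5811
Bike helmet €28.71: athletic equipment → 7.5% + 1.75% district = 9.25% → €2.655675
Dress shirt €73.37: apparel → 0% + 0% district = 0% → €0.00
Ski goggles €43.21: athletic equipment → 7.5% + 1.75% district = 9.25% → €3.996925
Basketball €43.62: athletic equipment → 7.5% + 1.75% district = 9.25% → €4.03485
Wool sweater €138.37: apparel → 0% + 0% district = 0% → €0.00
Stainless water bottle €27.13: general merchandise → 6% + 3% district = 9% → €2.4417
Greeting card €4.82: general merchandise → 6% + 3% district = 9% → €0.4338
LED flashlight €26.13: general merchandise → 6% + 3% district = 9% → €2.3517
Phone case €36.78: general merchandise → 6% + 3% district = 9% → €3.3102
Subtotal = €535.70; unrounded tax = €22.80595 → €22.81; total due = €558.51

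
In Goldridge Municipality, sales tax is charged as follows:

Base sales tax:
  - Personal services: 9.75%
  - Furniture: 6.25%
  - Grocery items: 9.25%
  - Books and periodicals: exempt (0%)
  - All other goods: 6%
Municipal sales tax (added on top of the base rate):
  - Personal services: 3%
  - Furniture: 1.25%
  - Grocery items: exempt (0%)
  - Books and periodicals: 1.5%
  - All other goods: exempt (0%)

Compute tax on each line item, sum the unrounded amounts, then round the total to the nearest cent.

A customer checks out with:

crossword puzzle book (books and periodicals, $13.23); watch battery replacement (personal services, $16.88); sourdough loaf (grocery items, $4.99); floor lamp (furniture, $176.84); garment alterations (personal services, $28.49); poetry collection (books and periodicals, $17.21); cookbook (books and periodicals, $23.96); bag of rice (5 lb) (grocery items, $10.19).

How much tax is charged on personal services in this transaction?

Watch battery replacement $16.88: personal services → 9.75% + 3% municipal = 12.75% → $2.1522
Garment alterations $28.49: personal services → 9.75% + 3% municipal = 12.75% → $3.632475
Tax on personal services: unrounded sum = $5.784675 → $5.78

$5.78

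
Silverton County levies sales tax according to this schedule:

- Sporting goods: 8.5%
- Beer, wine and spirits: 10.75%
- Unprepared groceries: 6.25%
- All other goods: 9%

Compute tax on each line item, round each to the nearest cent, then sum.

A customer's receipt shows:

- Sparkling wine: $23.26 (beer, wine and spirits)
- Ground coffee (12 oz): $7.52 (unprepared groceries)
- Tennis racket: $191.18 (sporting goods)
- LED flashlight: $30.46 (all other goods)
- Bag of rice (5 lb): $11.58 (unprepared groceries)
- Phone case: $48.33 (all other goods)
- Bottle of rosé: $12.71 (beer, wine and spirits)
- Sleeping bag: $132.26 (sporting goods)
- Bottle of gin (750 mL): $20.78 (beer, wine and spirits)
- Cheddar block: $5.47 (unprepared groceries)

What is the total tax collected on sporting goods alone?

Tennis racket $191.18: sporting goods → 8.5% → $16.25
Sleeping bag $132.26: sporting goods → 8.5% → $11.24
Tax on sporting goods = $16.25 + $11.24 = $27.49

$27.49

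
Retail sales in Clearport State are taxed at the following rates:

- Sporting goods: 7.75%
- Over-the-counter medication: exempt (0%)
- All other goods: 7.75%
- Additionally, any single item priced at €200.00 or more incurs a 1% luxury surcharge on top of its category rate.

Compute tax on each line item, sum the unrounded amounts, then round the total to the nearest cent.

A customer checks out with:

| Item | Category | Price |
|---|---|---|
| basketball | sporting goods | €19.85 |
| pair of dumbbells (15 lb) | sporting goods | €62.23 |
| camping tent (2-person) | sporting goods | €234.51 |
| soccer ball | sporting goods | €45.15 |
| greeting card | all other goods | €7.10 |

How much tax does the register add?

Basketball €19.85: sporting goods → 7.75% → €1.538375
Pair of dumbbells (15 lb) €62.23: sporting goods → 7.75% → €4.822825
Camping tent (2-person) €234.51: sporting goods → 7.75% + 1% surcharge = 8.75% → €20.519625
Soccer ball €45.15: sporting goods → 7.75% → €3.499125
Greeting card €7.10: all other goods → 7.75% → €0.55025
Unrounded tax sum = €30.9302 → €30.93

€30.93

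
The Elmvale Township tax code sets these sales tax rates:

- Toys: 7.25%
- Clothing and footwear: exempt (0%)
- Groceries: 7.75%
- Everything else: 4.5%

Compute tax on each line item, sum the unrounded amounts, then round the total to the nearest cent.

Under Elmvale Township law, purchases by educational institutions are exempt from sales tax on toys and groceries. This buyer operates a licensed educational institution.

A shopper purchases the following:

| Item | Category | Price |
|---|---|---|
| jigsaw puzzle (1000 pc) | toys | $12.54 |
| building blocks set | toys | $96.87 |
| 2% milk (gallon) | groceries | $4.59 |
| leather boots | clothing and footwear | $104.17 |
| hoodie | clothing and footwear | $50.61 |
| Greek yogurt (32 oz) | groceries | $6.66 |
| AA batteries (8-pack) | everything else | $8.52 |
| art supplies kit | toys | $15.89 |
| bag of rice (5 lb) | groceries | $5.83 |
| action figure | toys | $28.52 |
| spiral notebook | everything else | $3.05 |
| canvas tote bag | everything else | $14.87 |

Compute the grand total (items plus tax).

$353.31

Jigsaw puzzle (1000 pc) $12.54: toys, buyer-exempt → 0% → $0.00
Building blocks set $96.87: toys, buyer-exempt → 0% → $0.00
2% milk (gallon) $4.59: groceries, buyer-exempt → 0% → $0.00
Leather boots $104.17: clothing and footwear → 0% → $0.00
Hoodie $50.61: clothing and footwear → 0% → $0.00
Greek yogurt (32 oz) $6.66: groceries, buyer-exempt → 0% → $0.00
AA batteries (8-pack) $8.52: everything else → 4.5% → $0.3834
Art supplies kit $15.89: toys, buyer-exempt → 0% → $0.00
Bag of rice (5 lb) $5.83: groceries, buyer-exempt → 0% → $0.00
Action figure $28.52: toys, buyer-exempt → 0% → $0.00
Spiral notebook $3.05: everything else → 4.5% → $0.13725
Canvas tote bag $14.87: everything else → 4.5% → $0.66915
Subtotal = $352.12; unrounded tax = $1.1898 → $1.19; total due = $353.31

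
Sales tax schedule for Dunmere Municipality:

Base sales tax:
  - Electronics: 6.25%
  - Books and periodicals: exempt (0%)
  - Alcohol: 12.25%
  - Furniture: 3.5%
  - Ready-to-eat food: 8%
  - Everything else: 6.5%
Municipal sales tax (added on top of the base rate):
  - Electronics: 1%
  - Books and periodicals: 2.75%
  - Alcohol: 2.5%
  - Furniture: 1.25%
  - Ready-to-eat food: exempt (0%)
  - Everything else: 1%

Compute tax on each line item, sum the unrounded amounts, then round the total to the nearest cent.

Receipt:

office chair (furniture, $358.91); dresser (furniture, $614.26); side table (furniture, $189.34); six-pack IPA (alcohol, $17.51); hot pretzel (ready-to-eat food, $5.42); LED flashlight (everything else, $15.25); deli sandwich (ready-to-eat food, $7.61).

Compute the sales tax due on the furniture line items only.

Office chair $358.91: furniture → 3.5% + 1.25% municipal = 4.75% → $17.048225
Dresser $614.26: furniture → 3.5% + 1.25% municipal = 4.75% → $29.17735
Side table $189.34: furniture → 3.5% + 1.25% municipal = 4.75% → $8.99365
Tax on furniture: unrounded sum = $55.219225 → $55.22

$55.22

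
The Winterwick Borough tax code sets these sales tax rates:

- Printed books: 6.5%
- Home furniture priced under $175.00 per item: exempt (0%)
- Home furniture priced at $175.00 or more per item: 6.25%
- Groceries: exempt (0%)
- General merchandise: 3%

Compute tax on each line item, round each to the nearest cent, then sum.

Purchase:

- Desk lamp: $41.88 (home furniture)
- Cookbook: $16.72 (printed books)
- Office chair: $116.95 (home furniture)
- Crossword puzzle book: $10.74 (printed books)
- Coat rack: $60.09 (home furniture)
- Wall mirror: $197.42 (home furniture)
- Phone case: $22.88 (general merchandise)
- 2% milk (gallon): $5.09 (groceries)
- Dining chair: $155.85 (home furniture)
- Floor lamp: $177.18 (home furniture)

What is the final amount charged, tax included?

Desk lamp $41.88: home furniture, under $175.00 → 0% → $0.00
Cookbook $16.72: printed books → 6.5% → $1.09
Office chair $116.95: home furniture, under $175.00 → 0% → $0.00
Crossword puzzle book $10.74: printed books → 6.5% → $0.70
Coat rack $60.09: home furniture, under $175.00 → 0% → $0.00
Wall mirror $197.42: home furniture, $175.00 or more → 6.25% → $12.34
Phone case $22.88: general merchandise → 3% → $0.69
2% milk (gallon) $5.09: groceries → 0% → $0.00
Dining chair $155.85: home furniture, under $175.00 → 0% → $0.00
Floor lamp $177.18: home furniture, $175.00 or more → 6.25% → $11.07
Subtotal = $804.80; tax = $25.89; total due = $830.69

$830.69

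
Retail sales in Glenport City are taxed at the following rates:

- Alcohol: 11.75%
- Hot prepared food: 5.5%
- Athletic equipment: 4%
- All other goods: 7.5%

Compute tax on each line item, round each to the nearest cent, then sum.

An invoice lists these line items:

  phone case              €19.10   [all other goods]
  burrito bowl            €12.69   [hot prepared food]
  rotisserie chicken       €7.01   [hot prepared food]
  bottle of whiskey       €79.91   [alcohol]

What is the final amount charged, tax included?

Phone case €19.10: all other goods → 7.5% → €1.43
Burrito bowl €12.69: hot prepared food → 5.5% → €0.70
Rotisserie chicken €7.01: hot prepared food → 5.5% → €0.39
Bottle of whiskey €79.91: alcohol → 11.75% → €9.39
Subtotal = €118.71; tax = €11.91; total due = €130.62

€130.62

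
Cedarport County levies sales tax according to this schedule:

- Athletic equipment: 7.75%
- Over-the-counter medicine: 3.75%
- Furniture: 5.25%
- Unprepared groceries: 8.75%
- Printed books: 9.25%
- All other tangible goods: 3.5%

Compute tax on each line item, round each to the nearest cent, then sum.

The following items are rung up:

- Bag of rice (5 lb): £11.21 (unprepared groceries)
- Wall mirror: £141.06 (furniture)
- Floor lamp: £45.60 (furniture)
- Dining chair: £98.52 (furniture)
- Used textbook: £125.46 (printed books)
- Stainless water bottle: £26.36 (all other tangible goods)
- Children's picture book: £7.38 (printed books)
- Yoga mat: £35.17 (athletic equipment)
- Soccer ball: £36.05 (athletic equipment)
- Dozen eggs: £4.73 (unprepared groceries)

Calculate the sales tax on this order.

£35.09

Bag of rice (5 lb) £11.21: unprepared groceries → 8.75% → £0.98
Wall mirror £141.06: furniture → 5.25% → £7.41
Floor lamp £45.60: furniture → 5.25% → £2.39
Dining chair £98.52: furniture → 5.25% → £5.17
Used textbook £125.46: printed books → 9.25% → £11.61
Stainless water bottle £26.36: all other tangible goods → 3.5% → £0.92
Children's picture book £7.38: printed books → 9.25% → £0.68
Yoga mat £35.17: athletic equipment → 7.75% → £2.73
Soccer ball £36.05: athletic equipment → 7.75% → £2.79
Dozen eggs £4.73: unprepared groceries → 8.75% → £0.41
Total tax = £0.98 + £7.41 + £2.39 + £5.17 + £11.61 + £0.92 + £0.68 + £2.73 + £2.79 + £0.41 = £35.09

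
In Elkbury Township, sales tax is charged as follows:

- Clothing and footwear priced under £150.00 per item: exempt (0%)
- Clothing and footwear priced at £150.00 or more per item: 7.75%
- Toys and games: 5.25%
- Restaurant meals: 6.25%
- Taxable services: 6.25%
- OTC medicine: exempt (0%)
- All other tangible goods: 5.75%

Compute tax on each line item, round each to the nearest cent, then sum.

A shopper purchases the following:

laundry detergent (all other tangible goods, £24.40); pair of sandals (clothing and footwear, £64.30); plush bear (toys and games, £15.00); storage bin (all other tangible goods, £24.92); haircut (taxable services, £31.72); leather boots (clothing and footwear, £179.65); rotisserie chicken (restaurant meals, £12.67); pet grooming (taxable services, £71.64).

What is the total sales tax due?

Laundry detergent £24.40: all other tangible goods → 5.75% → £1.40
Pair of sandals £64.30: clothing and footwear, under £150.00 → 0% → £0.00
Plush bear £15.00: toys and games → 5.25% → £0.79
Storage bin £24.92: all other tangible goods → 5.75% → £1.43
Haircut £31.72: taxable services → 6.25% → £1.98
Leather boots £179.65: clothing and footwear, £150.00 or more → 7.75% → £13.92
Rotisserie chicken £12.67: restaurant meals → 6.25% → £0.79
Pet grooming £71.64: taxable services → 6.25% → £4.48
Total tax = £1.40 + £0.79 + £1.43 + £1.98 + £13.92 + £0.79 + £4.48 = £24.79

£24.79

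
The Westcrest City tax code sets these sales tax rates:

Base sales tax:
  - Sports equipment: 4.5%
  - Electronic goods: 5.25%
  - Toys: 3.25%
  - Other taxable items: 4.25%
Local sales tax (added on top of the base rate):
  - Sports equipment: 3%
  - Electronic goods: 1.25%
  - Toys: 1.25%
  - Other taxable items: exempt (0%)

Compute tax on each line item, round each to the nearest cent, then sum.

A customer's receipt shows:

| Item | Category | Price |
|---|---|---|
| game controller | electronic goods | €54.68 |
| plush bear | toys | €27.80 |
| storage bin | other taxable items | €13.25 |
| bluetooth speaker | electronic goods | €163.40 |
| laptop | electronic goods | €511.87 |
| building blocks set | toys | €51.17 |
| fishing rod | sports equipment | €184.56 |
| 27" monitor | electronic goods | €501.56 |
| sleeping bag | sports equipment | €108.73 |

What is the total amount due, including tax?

€1723.16

Game controller €54.68: electronic goods → 5.25% + 1.25% local = 6.5% → €3.55
Plush bear €27.80: toys → 3.25% + 1.25% local = 4.5% → €1.25
Storage bin €13.25: other taxable items → 4.25% + 0% local = 4.25% → €0.56
Bluetooth speaker €163.40: electronic goods → 5.25% + 1.25% local = 6.5% → €10.62
Laptop €511.87: electronic goods → 5.25% + 1.25% local = 6.5% → €33.27
Building blocks set €51.17: toys → 3.25% + 1.25% local = 4.5% → €2.30
Fishing rod €184.56: sports equipment → 4.5% + 3% local = 7.5% → €13.84
27" monitor €501.56: electronic goods → 5.25% + 1.25% local = 6.5% → €32.60
Sleeping bag €108.73: sports equipment → 4.5% + 3% local = 7.5% → €8.15
Subtotal = €1617.02; tax = €106.14; total due = €1723.16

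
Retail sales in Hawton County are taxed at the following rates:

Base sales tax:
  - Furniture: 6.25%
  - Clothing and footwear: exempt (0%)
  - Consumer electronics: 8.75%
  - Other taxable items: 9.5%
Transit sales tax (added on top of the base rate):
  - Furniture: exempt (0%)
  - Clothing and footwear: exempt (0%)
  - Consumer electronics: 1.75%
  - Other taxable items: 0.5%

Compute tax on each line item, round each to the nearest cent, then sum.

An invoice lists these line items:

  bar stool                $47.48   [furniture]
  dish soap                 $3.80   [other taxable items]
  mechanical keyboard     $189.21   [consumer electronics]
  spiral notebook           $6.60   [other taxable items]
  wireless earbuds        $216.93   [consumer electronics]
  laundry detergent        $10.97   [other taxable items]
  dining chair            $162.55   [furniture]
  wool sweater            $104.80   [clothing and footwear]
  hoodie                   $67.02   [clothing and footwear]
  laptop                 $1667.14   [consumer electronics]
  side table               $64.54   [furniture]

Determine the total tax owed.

Bar stool $47.48: furniture → 6.25% + 0% transit = 6.25% → $2.97
Dish soap $3.80: other taxable items → 9.5% + 0.5% transit = 10% → $0.38
Mechanical keyboard $189.21: consumer electronics → 8.75% + 1.75% transit = 10.5% → $19.87
Spiral notebook $6.60: other taxable items → 9.5% + 0.5% transit = 10% → $0.66
Wireless earbuds $216.93: consumer electronics → 8.75% + 1.75% transit = 10.5% → $22.78
Laundry detergent $10.97: other taxable items → 9.5% + 0.5% transit = 10% → $1.10
Dining chair $162.55: furniture → 6.25% + 0% transit = 6.25% → $10.16
Wool sweater $104.80: clothing and footwear → 0% + 0% transit = 0% → $0.00
Hoodie $67.02: clothing and footwear → 0% + 0% transit = 0% → $0.00
Laptop $1667.14: consumer electronics → 8.75% + 1.75% transit = 10.5% → $175.05
Side table $64.54: furniture → 6.25% + 0% transit = 6.25% → $4.03
Total tax = $2.97 + $0.38 + $19.87 + $0.66 + $22.78 + $1.10 + $10.16 + $175.05 + $4.03 = $237.00

$237.00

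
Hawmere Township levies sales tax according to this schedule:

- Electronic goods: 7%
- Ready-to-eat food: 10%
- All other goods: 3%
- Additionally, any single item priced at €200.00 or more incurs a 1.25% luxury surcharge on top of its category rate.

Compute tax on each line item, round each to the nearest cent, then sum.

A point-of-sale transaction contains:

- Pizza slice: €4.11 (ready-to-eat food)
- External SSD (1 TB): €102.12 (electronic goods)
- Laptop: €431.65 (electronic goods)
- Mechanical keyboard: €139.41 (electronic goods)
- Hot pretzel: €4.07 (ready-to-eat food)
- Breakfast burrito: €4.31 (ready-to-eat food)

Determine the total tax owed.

Pizza slice €4.11: ready-to-eat food → 10% → €0.41
External SSD (1 TB) €102.12: electronic goods → 7% → €7.15
Laptop €431.65: electronic goods → 7% + 1.25% surcharge = 8.25% → €35.61
Mechanical keyboard €139.41: electronic goods → 7% → €9.76
Hot pretzel €4.07: ready-to-eat food → 10% → €0.41
Breakfast burrito €4.31: ready-to-eat food → 10% → €0.43
Total tax = €0.41 + €7.15 + €35.61 + €9.76 + €0.41 + €0.43 = €53.77

€53.77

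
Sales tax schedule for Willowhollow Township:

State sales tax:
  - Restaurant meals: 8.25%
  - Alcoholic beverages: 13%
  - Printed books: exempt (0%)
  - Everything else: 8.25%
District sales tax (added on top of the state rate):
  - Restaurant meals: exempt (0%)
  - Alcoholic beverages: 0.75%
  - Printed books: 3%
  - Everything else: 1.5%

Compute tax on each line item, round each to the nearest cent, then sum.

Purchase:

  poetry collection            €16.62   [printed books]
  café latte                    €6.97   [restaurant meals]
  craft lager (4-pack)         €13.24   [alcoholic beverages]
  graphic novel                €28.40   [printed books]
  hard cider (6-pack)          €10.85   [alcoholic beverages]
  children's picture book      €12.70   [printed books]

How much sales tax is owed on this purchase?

Poetry collection €16.62: printed books → 0% + 3% district = 3% → €0.50
Café latte €6.97: restaurant meals → 8.25% + 0% district = 8.25% → €0.58
Craft lager (4-pack) €13.24: alcoholic beverages → 13% + 0.75% district = 13.75% → €1.82
Graphic novel €28.40: printed books → 0% + 3% district = 3% → €0.85
Hard cider (6-pack) €10.85: alcoholic beverages → 13% + 0.75% district = 13.75% → €1.49
Children's picture book €12.70: printed books → 0% + 3% district = 3% → €0.38
Total tax = €0.50 + €0.58 + €1.82 + €0.85 + €1.49 + €0.38 = €5.62

€5.62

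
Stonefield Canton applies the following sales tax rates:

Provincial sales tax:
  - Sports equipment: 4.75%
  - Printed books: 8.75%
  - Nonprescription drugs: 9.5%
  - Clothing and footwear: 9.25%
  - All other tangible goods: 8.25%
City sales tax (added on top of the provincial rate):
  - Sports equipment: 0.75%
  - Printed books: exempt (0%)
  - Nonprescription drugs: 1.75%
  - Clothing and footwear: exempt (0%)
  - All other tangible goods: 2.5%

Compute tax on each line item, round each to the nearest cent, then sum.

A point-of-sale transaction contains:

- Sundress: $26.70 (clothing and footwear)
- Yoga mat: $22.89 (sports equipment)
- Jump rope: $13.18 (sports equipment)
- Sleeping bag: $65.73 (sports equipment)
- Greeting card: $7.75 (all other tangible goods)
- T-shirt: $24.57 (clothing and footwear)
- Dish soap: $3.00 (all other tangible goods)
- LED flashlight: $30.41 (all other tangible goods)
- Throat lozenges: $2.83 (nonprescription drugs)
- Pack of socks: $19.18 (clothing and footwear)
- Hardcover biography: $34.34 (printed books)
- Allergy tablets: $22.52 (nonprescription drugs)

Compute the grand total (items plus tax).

$295.48

Sundress $26.70: clothing and footwear → 9.25% + 0% city = 9.25% → $2.47
Yoga mat $22.89: sports equipment → 4.75% + 0.75% city = 5.5% → $1.26
Jump rope $13.18: sports equipment → 4.75% + 0.75% city = 5.5% → $0.72
Sleeping bag $65.73: sports equipment → 4.75% + 0.75% city = 5.5% → $3.62
Greeting card $7.75: all other tangible goods → 8.25% + 2.5% city = 10.75% → $0.83
T-shirt $24.57: clothing and footwear → 9.25% + 0% city = 9.25% → $2.27
Dish soap $3.00: all other tangible goods → 8.25% + 2.5% city = 10.75% → $0.32
LED flashlight $30.41: all other tangible goods → 8.25% + 2.5% city = 10.75% → $3.27
Throat lozenges $2.83: nonprescription drugs → 9.5% + 1.75% city = 11.25% → $0.32
Pack of socks $19.18: clothing and footwear → 9.25% + 0% city = 9.25% → $1.77
Hardcover biography $34.34: printed books → 8.75% + 0% city = 8.75% → $3.00
Allergy tablets $22.52: nonprescription drugs → 9.5% + 1.75% city = 11.25% → $2.53
Subtotal = $273.10; tax = $22.38; total due = $295.48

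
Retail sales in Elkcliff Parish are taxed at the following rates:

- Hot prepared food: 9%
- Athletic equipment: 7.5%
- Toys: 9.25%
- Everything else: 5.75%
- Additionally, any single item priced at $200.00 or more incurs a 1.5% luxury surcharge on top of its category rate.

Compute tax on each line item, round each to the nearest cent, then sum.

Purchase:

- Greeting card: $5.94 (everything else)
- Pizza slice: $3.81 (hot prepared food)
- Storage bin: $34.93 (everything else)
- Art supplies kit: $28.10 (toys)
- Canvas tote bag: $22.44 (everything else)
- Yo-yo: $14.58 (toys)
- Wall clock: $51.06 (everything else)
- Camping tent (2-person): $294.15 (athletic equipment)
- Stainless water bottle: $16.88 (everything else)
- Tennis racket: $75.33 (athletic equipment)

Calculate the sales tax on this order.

$43.96

Greeting card $5.94: everything else → 5.75% → $0.34
Pizza slice $3.81: hot prepared food → 9% → $0.34
Storage bin $34.93: everything else → 5.75% → $2.01
Art supplies kit $28.10: toys → 9.25% → $2.60
Canvas tote bag $22.44: everything else → 5.75% → $1.29
Yo-yo $14.58: toys → 9.25% → $1.35
Wall clock $51.06: everything else → 5.75% → $2.94
Camping tent (2-person) $294.15: athletic equipment → 7.5% + 1.5% surcharge = 9% → $26.47
Stainless water bottle $16.88: everything else → 5.75% → $0.97
Tennis racket $75.33: athletic equipment → 7.5% → $5.65
Total tax = $0.34 + $0.34 + $2.01 + $2.60 + $1.29 + $1.35 + $2.94 + $26.47 + $0.97 + $5.65 = $43.96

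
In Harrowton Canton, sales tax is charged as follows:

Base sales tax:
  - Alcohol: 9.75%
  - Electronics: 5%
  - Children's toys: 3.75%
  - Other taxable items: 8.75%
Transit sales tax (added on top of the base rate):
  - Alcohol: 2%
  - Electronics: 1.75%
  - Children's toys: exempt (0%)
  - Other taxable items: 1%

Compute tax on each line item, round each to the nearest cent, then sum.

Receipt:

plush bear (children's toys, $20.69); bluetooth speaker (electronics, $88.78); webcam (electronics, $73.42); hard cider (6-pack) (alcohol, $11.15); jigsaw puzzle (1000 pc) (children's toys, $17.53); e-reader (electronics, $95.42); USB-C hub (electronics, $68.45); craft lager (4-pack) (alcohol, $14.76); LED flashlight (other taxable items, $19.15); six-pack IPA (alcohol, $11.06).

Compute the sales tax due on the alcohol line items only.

$4.34

Hard cider (6-pack) $11.15: alcohol → 9.75% + 2% transit = 11.75% → $1.31
Craft lager (4-pack) $14.76: alcohol → 9.75% + 2% transit = 11.75% → $1.73
Six-pack IPA $11.06: alcohol → 9.75% + 2% transit = 11.75% → $1.30
Tax on alcohol = $1.31 + $1.73 + $1.30 = $4.34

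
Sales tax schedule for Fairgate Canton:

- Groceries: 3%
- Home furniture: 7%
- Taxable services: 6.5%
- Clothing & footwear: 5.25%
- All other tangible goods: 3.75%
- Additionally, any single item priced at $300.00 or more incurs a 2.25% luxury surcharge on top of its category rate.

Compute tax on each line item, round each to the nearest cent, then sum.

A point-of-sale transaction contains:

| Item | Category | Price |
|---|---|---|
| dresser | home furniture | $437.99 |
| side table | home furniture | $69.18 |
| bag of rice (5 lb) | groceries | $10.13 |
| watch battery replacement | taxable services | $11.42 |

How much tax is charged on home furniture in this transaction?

Dresser $437.99: home furniture → 7% + 2.25% surcharge = 9.25% → $40.51
Side table $69.18: home furniture → 7% → $4.84
Tax on home furniture = $40.51 + $4.84 = $45.35

$45.35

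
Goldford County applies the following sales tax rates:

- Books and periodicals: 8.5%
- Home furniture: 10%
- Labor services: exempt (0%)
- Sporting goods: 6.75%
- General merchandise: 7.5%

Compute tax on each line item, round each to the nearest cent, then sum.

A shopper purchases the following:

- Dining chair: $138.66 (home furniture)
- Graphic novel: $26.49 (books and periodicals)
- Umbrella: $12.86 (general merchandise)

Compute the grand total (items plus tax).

Dining chair $138.66: home furniture → 10% → $13.87
Graphic novel $26.49: books and periodicals → 8.5% → $2.25
Umbrella $12.86: general merchandise → 7.5% → $0.96
Subtotal = $178.01; tax = $17.08; total due = $195.09

$195.09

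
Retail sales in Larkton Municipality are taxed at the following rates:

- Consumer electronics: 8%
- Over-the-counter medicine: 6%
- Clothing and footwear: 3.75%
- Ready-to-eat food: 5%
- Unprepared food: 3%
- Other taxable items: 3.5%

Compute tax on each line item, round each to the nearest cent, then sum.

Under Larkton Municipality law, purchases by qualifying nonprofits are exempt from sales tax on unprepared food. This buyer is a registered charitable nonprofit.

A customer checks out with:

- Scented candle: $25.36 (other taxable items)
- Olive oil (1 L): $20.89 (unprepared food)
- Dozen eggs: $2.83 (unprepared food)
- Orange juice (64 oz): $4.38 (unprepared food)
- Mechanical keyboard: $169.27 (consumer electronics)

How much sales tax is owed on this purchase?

Scented candle $25.36: other taxable items → 3.5% → $0.89
Olive oil (1 L) $20.89: unprepared food, buyer-exempt → 0% → $0.00
Dozen eggs $2.83: unprepared food, buyer-exempt → 0% → $0.00
Orange juice (64 oz) $4.38: unprepared food, buyer-exempt → 0% → $0.00
Mechanical keyboard $169.27: consumer electronics → 8% → $13.54
Total tax = $0.89 + $13.54 = $14.43

$14.43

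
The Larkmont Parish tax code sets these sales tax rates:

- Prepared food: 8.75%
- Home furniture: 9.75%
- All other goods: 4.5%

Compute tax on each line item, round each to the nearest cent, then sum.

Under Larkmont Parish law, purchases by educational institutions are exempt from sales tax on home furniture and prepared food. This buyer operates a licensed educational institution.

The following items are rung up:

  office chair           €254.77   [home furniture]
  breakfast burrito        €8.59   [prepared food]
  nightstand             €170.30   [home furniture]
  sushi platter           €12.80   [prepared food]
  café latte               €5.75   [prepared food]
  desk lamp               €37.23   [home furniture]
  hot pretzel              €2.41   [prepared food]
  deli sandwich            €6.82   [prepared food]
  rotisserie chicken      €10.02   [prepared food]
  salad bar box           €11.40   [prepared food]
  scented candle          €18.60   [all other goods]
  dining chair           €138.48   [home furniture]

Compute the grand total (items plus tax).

Office chair €254.77: home furniture, buyer-exempt → 0% → €0.00
Breakfast burrito €8.59: prepared food, buyer-exempt → 0% → €0.00
Nightstand €170.30: home furniture, buyer-exempt → 0% → €0.00
Sushi platter €12.80: prepared food, buyer-exempt → 0% → €0.00
Café latte €5.75: prepared food, buyer-exempt → 0% → €0.00
Desk lamp €37.23: home furniture, buyer-exempt → 0% → €0.00
Hot pretzel €2.41: prepared food, buyer-exempt → 0% → €0.00
Deli sandwich €6.82: prepared food, buyer-exempt → 0% → €0.00
Rotisserie chicken €10.02: prepared food, buyer-exempt → 0% → €0.00
Salad bar box €11.40: prepared food, buyer-exempt → 0% → €0.00
Scented candle €18.60: all other goods → 4.5% → €0.84
Dining chair €138.48: home furniture, buyer-exempt → 0% → €0.00
Subtotal = €677.17; tax = €0.84; total due = €678.01

€678.01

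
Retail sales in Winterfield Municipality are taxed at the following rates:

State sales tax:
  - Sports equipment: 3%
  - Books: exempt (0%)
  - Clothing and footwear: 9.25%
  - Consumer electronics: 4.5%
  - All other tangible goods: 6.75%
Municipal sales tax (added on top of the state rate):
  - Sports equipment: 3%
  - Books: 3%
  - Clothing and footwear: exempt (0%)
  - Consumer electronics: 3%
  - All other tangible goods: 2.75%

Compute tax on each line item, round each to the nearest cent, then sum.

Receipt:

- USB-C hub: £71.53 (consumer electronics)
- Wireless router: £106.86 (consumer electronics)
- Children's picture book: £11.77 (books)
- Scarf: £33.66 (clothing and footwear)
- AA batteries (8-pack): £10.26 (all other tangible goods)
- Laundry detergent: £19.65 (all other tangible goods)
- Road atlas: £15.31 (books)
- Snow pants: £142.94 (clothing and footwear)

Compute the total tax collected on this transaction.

£33.35

USB-C hub £71.53: consumer electronics → 4.5% + 3% municipal = 7.5% → £5.36
Wireless router £106.86: consumer electronics → 4.5% + 3% municipal = 7.5% → £8.01
Children's picture book £11.77: books → 0% + 3% municipal = 3% → £0.35
Scarf £33.66: clothing and footwear → 9.25% + 0% municipal = 9.25% → £3.11
AA batteries (8-pack) £10.26: all other tangible goods → 6.75% + 2.75% municipal = 9.5% → £0.97
Laundry detergent £19.65: all other tangible goods → 6.75% + 2.75% municipal = 9.5% → £1.87
Road atlas £15.31: books → 0% + 3% municipal = 3% → £0.46
Snow pants £142.94: clothing and footwear → 9.25% + 0% municipal = 9.25% → £13.22
Total tax = £5.36 + £8.01 + £0.35 + £3.11 + £0.97 + £1.87 + £0.46 + £13.22 = £33.35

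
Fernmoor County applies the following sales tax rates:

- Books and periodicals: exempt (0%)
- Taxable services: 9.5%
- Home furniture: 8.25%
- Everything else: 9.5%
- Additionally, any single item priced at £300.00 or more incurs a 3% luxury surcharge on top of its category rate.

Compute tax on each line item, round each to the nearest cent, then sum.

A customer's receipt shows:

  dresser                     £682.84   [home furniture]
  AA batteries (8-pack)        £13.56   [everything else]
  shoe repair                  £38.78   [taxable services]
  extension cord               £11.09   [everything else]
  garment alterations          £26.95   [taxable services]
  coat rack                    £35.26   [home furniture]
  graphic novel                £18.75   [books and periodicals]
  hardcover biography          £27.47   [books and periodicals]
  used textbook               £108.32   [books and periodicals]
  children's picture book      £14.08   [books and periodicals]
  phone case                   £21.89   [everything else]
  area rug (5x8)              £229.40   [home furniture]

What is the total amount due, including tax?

£1337.71

Dresser £682.84: home furniture → 8.25% + 3% surcharge = 11.25% → £76.82
AA batteries (8-pack) £13.56: everything else → 9.5% → £1.29
Shoe repair £38.78: taxable services → 9.5% → £3.68
Extension cord £11.09: everything else → 9.5% → £1.05
Garment alterations £26.95: taxable services → 9.5% → £2.56
Coat rack £35.26: home furniture → 8.25% → £2.91
Graphic novel £18.75: books and periodicals → 0% → £0.00
Hardcover biography £27.47: books and periodicals → 0% → £0.00
Used textbook £108.32: books and periodicals → 0% → £0.00
Children's picture book £14.08: books and periodicals → 0% → £0.00
Phone case £21.89: everything else → 9.5% → £2.08
Area rug (5x8) £229.40: home furniture → 8.25% → £18.93
Subtotal = £1228.39; tax = £109.32; total due = £1337.71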